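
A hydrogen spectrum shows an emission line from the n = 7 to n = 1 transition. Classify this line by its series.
Lyman series

The spectral series in hydrogen are named based on the final (lower) energy level:
- Lyman series: n_final = 1 (ultraviolet)
- Balmer series: n_final = 2 (visible/near-UV)
- Paschen series: n_final = 3 (infrared)
- Brackett series: n_final = 4 (infrared)
- Pfund series: n_final = 5 (far infrared)

Since this transition ends at n = 1, it belongs to the Lyman series.

For reference, this 7 → 1 line has photon energy
ΔE = 13.6057 eV × (1/1² - 1/7²) = 13.32803265 eV,
corresponding to wavelength λ = hc/ΔE = 1239.84 eV·nm / 13.32803265 eV = 93.024982 nm in the ultraviolet region.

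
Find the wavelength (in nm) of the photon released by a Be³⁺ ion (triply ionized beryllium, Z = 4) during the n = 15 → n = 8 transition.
509.40287 nm

First, find the transition energy using E_n = -13.6057 Z² / n² eV:
E_15 = -13.6057 × 4² / 15² = -0.967516444 eV
E_8 = -13.6057 × 4² / 8² = -3.401425000 eV

Photon energy: |ΔE| = |E_8 - E_15| = 2.433908556 eV

Convert to wavelength using E = hc/λ with hc = 1239.84 eV·nm:
λ = hc/E = 1239.84 eV·nm / 2.433908556 eV
λ = 509.40287 nm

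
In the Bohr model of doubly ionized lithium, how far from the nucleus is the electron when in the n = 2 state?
0.0706 nm (or 0.7056 Å)

The Bohr radius formula is:
r_n = n² a₀ / Z

where a₀ = 0.0529177 nm is the Bohr radius.

For Li²⁺ (Z = 3) at n = 2:
r_2 = 2² × 0.0529177 nm / 3
r_2 = 4 × 0.0529177 nm / 3
r_2 = 0.21167 nm / 3
r_2 = 0.0706 nm

The electron orbits at approximately 0.0706 nm from the nucleus.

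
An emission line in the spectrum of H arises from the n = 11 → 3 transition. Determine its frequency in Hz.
3.383e+14 Hz

First, find the transition energy:
E_11 = -13.6057 / 11² = -0.11244380 eV
E_3 = -13.6057 / 3² = -1.51174444 eV
|ΔE| = |E_3 - E_11| = 1.39930064 eV

Convert to Joules: E = 1.39930064 eV × (1.602177 × 10⁻¹⁹ J/eV) = 2.24193e-19 J

Using E = hf:
f = E/h = 2.24193e-19 J / (6.62607 × 10⁻³⁴ J·s)
f = 3.383e+14 Hz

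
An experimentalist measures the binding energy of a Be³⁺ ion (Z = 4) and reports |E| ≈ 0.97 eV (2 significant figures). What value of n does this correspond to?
n = 15

The exact energy levels follow E_n = -13.6057 Z² / n² eV with Z = 4.

The measured value (-0.97 eV) is reported to only 2 significant figures, so we must test candidate n values and see which one matches to that precision.

Candidate energies:
  n = 13:  E = -13.6057 × 4² / 13² = -1.28811 eV
  n = 14:  E = -13.6057 × 4² / 14² = -1.11067 eV
  n = 15:  E = -13.6057 × 4² / 15² = -0.96752 eV  ← matches
  n = 16:  E = -13.6057 × 4² / 16² = -0.85036 eV
  n = 17:  E = -13.6057 × 4² / 17² = -0.75326 eV

Checking against the measurement of -0.97 eV (2 sig figs), only n = 15 agrees:
E_15 = -0.96752 eV, which rounds to -0.97 eV ✓

Therefore n = 15.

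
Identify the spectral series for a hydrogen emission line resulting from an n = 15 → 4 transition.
Brackett series

The spectral series in hydrogen are named based on the final (lower) energy level:
- Lyman series: n_final = 1 (ultraviolet)
- Balmer series: n_final = 2 (visible/near-UV)
- Paschen series: n_final = 3 (infrared)
- Brackett series: n_final = 4 (infrared)
- Pfund series: n_final = 5 (far infrared)

Since this transition ends at n = 4, it belongs to the Brackett series.

For reference, this 15 → 4 line has photon energy
ΔE = 13.6057 eV × (1/4² - 1/15²) = 0.789886472 eV,
corresponding to wavelength λ = hc/ΔE = 1239.84 eV·nm / 0.789886472 eV = 1569.643 nm in the infrared region.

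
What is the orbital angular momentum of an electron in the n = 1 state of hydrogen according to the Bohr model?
1.055e-34 J·s (or 1ℏ)

In the Bohr model, angular momentum is quantized:
L = nℏ

where ℏ = h/(2π) = 1.05457e-34 J·s

For n = 1:
L = 1 × 1.05457e-34 J·s
L = 1.055e-34 J·s

This can also be written as L = 1ℏ.
The angular momentum is an integer multiple of the reduced Planck constant.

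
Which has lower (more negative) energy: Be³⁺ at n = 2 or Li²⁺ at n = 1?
Li²⁺ at n = 1 (E = -122.451 eV)

Using E_n = -13.6057 Z² / n² eV:

Be³⁺ (Z = 4) at n = 2:
E = -13.6057 × 4² / 2² = -13.6057 × 16 / 4 = -54.422800 eV

Li²⁺ (Z = 3) at n = 1:
E = -13.6057 × 3² / 1² = -13.6057 × 9 / 1 = -122.451300 eV

Since -122.451300 eV < -54.422800 eV,
Li²⁺ at n = 1 is more tightly bound (requires more energy to ionize).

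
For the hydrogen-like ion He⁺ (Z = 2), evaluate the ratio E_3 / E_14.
21.777778

Using E_n = -13.6057 Z² / n² eV with Z = 2:

E_3 = -13.6057 × 2² / 3² = -54.4228 / 9 = -6.046977777778 eV
E_14 = -13.6057 × 2² / 14² = -54.4228 / 196 = -0.277667346939 eV

The ratio is:
E_3/E_14 = (-6.046977777778) / (-0.277667346939)
E_3/E_14 = (-54.4228/9) / (-54.4228/196)
E_3/E_14 = 196/9
E_3/E_14 = 21.777778
(Note: the Z² factors cancel in the ratio.)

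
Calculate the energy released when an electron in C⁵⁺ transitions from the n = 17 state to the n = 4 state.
28.9180 eV

The energy levels are E_n = -13.6057 Z² eV / n².

Energy at n = 17: E_17 = -13.6057 × 6² / 17² = -1.6948277 eV
Energy at n = 4: E_4 = -13.6057 × 6² / 4² = -30.6128250 eV

For emission (electron falling to lower state), the photon energy is:
E_photon = E_17 - E_4 = |-1.6948277 - (-30.6128250)|
E_photon = 28.9180 eV

This energy is carried away by the emitted photon.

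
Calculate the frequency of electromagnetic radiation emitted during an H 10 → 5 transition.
9.8695e+13 Hz

First, find the transition energy:
E_10 = -13.6057 / 10² = -0.13605700 eV
E_5 = -13.6057 / 5² = -0.54422800 eV
|ΔE| = |E_5 - E_10| = 0.40817100 eV

Convert to Joules: E = 0.40817100 eV × (1.602177 × 10⁻¹⁹ J/eV) = 6.539622e-20 J

Using E = hf:
f = E/h = 6.539622e-20 J / (6.62607 × 10⁻³⁴ J·s)
f = 9.8695e+13 Hz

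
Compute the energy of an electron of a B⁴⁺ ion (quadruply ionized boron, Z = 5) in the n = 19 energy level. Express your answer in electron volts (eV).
-0.942223 eV

The energy levels of a hydrogen-like atom are given by:
E_n = -13.6057 Z² / n² eV  (with Z = 5 for B⁴⁺)

For n = 19:
E_19 = -13.6057 × 5² / 19²
E_19 = -13.6057 × 25 / 361
E_19 = -0.942223 eV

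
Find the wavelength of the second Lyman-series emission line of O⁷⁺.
1.602 nm

The lines of a series are numbered from the longest wavelength (smallest ΔE) outward; the second line is the transition from n = n_f + 2 to n_f.
The Lyman series has all transitions ending at n_f = 1.

For O⁷⁺ (Z = 8), the second line (β-line) is the jump from n = 3 to n = 1:
E_3 = -13.6057 × 8² / 3² = -96.75164 eV
E_1 = -13.6057 × 8² / 1² = -870.76480 eV
ΔE = E_3 - E_1 = 774.01316 eV

λ = hc/E = 1239.84 eV·nm / 774.01316 eV
λ = 1.602 nm

This is the β-line of the Lyman series in O⁷⁺.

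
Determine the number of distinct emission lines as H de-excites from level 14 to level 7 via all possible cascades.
28

The electron can occupy levels n = 7, 8, ..., 14 during de-excitation — that is m = 14 - 7 + 1 = 8 distinct levels.

The number of distinct spectral lines equals the number of ways to choose 2 of these m levels (each pair gives one possible emission transition):

Number of lines = m(m-1)/2 = 8×7/2 = 28

These correspond to all possible transitions between the 8 levels:
14 → 13, 14 → 12, 14 → 11, 14 → 10, 14 → 9, 14 → 8, 14 → 7, 13 → 12...

Each transition produces a photon with a unique energy (and thus wavelength). This count does not depend on Z.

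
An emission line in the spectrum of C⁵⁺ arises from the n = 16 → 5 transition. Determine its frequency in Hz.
4.275e+15 Hz

First, find the transition energy:
E_16 = -13.6057 × 6² / 16² = -1.91330156 eV
E_5 = -13.6057 × 6² / 5² = -19.59220800 eV
|ΔE| = |E_5 - E_16| = 17.67890644 eV

Convert to Joules: E = 17.67890644 eV × (1.602177 × 10⁻¹⁹ J/eV) = 2.83247e-18 J

Using E = hf:
f = E/h = 2.83247e-18 J / (6.62607 × 10⁻³⁴ J·s)
f = 4.275e+15 Hz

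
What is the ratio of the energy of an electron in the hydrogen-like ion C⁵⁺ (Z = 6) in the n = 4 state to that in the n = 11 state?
7.5625

Using E_n = -13.6057 Z² / n² eV with Z = 6:

E_4 = -13.6057 × 6² / 4² = -489.8052 / 16 = -30.61282500 eV
E_11 = -13.6057 × 6² / 11² = -489.8052 / 121 = -4.04797686 eV

The ratio is:
E_4/E_11 = (-30.61282500) / (-4.04797686)
E_4/E_11 = (-489.8052/16) / (-489.8052/121)
E_4/E_11 = 121/16
E_4/E_11 = 7.5625
(Note: the Z² factors cancel in the ratio.)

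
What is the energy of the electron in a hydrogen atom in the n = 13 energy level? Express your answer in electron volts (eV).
-0.081 eV

The energy levels of a hydrogen-like atom are given by:
E_n = -13.6057 eV / n²

For n = 13:
E_13 = -13.6057 eV / 13²
E_13 = -13.6057 eV / 169
E_13 = -0.081 eV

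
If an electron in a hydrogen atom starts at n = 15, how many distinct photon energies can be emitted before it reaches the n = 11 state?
10

The electron can occupy levels n = 11, 12, ..., 15 during de-excitation — that is m = 15 - 11 + 1 = 5 distinct levels.

The number of distinct spectral lines equals the number of ways to choose 2 of these m levels (each pair gives one possible emission transition):

Number of lines = m(m-1)/2 = 5×4/2 = 10

These correspond to all possible transitions between the 5 levels:
15 → 14, 15 → 13, 15 → 12, 15 → 11, 14 → 13, 14 → 12, 14 → 11, 13 → 12...

Each transition produces a photon with a unique energy (and thus wavelength). This count does not depend on Z.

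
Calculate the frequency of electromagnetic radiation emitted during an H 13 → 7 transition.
4.767e+13 Hz

First, find the transition energy:
E_13 = -13.6057 / 13² = -0.0805071 eV
E_7 = -13.6057 / 7² = -0.2776673 eV
|ΔE| = |E_7 - E_13| = 0.1971602 eV

Convert to Joules: E = 0.1971602 eV × (1.602177 × 10⁻¹⁹ J/eV) = 3.15886e-20 J

Using E = hf:
f = E/h = 3.15886e-20 J / (6.62607 × 10⁻³⁴ J·s)
f = 4.767e+13 Hz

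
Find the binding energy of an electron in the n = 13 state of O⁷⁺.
5.15245 eV

The ionization energy is the energy needed to remove the electron completely (n → ∞).

For a hydrogen-like ion with Z = 8, E_n = -13.6057 Z² / n² eV.

At n = 13: E_13 = -13.6057 × 8² / 13² = -5.15245444 eV
At n = ∞: E_∞ = 0 eV

Ionization energy = E_∞ - E_13 = 0 - (-5.15245444) = 5.15245444 eV
Ionization energy ≈ 5.15245 eV

This is also called the binding energy of the electron in state n = 13.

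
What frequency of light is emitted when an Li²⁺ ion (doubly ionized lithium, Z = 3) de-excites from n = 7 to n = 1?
2.900e+16 Hz

First, find the transition energy:
E_7 = -13.6057 × 3² / 7² = -2.499006 eV
E_1 = -13.6057 × 3² / 1² = -122.451300 eV
|ΔE| = |E_1 - E_7| = 119.952294 eV

Convert to Joules: E = 119.952294 eV × (1.602177 × 10⁻¹⁹ J/eV) = 1.92185e-17 J

Using E = hf:
f = E/h = 1.92185e-17 J / (6.62607 × 10⁻³⁴ J·s)
f = 2.900e+16 Hz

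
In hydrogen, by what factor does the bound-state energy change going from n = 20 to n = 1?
400.0000

Using E_n = -13.6057 Z² / n² eV with Z = 1:

E_1 = -13.6057 / 1² = -13.6057 / 1 = -13.6057000000 eV
E_20 = -13.6057 / 20² = -13.6057 / 400 = -0.0340142500 eV

The ratio is:
E_1/E_20 = (-13.6057000000) / (-0.0340142500)
E_1/E_20 = (-13.6057/1) / (-13.6057/400)
E_1/E_20 = 400/1
E_1/E_20 = 400.0000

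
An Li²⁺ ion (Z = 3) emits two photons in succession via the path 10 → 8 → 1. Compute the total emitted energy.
121.227 eV

The energy levels of Li²⁺ are E_n = -13.6057 × 3² / n² eV.

First transition (10 → 8):
ΔE₁ = |E_8 - E_10|
ΔE₁ = |-1.913301563 - (-1.224513000)| = 0.688789 eV

Second transition (8 → 1):
ΔE₂ = |E_1 - E_8|
ΔE₂ = |-122.451300000 - (-1.913301563)| = 120.537998 eV

Total energy released:
E_total = ΔE₁ + ΔE₂ = 0.688789 + 120.537998 = 121.227 eV

Note: This equals the direct transition 10 → 1: 121.227 eV ✓
Energy is conserved regardless of the path taken.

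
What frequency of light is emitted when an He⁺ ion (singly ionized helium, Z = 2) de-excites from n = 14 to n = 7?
2.014e+14 Hz

First, find the transition energy:
E_14 = -13.6057 × 2² / 14² = -0.2776673 eV
E_7 = -13.6057 × 2² / 7² = -1.1106694 eV
|ΔE| = |E_7 - E_14| = 0.8330021 eV

Convert to Joules: E = 0.8330021 eV × (1.602177 × 10⁻¹⁹ J/eV) = 1.33462e-19 J

Using E = hf:
f = E/h = 1.33462e-19 J / (6.62607 × 10⁻³⁴ J·s)
f = 2.014e+14 Hz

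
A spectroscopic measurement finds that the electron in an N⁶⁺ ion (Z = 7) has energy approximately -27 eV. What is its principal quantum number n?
n = 5

The exact energy levels follow E_n = -13.6057 Z² / n² eV with Z = 7.

The measured value (-27 eV) is reported to only 2 significant figures, so we must test candidate n values and see which one matches to that precision.

Candidate energies:
  n = 3:  E = -13.6057 × 7² / 3² = -74.075478 eV
  n = 4:  E = -13.6057 × 7² / 4² = -41.667456 eV
  n = 5:  E = -13.6057 × 7² / 5² = -26.667172 eV  ← matches
  n = 6:  E = -13.6057 × 7² / 6² = -18.518869 eV
  n = 7:  E = -13.6057 × 7² / 7² = -13.605700 eV

Checking against the measurement of -27 eV (2 sig figs), only n = 5 agrees:
E_5 = -26.667172 eV, which rounds to -27 eV ✓

Therefore n = 5.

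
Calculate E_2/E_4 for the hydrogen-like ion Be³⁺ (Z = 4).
4.000000

Using E_n = -13.6057 Z² / n² eV with Z = 4:

E_2 = -13.6057 × 4² / 2² = -217.6912 / 4 = -54.422800000000 eV
E_4 = -13.6057 × 4² / 4² = -217.6912 / 16 = -13.605700000000 eV

The ratio is:
E_2/E_4 = (-54.422800000000) / (-13.605700000000)
E_2/E_4 = (-217.6912/4) / (-217.6912/16)
E_2/E_4 = 16/4
E_2/E_4 = 4.000000
(Note: the Z² factors cancel in the ratio.)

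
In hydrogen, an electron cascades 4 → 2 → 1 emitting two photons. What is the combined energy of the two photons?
12.755344 eV

The energy levels of hydrogen are E_n = -13.6057 / n² eV.

First transition (4 → 2):
ΔE₁ = |E_2 - E_4|
ΔE₁ = |-3.401425000000 - (-0.850356250000)| = 2.551068750 eV

Second transition (2 → 1):
ΔE₂ = |E_1 - E_2|
ΔE₂ = |-13.605700000000 - (-3.401425000000)| = 10.204275000 eV

Total energy released:
E_total = ΔE₁ + ΔE₂ = 2.551068750 + 10.204275000 = 12.755344 eV

Note: This equals the direct transition 4 → 1: 12.755344 eV ✓
Energy is conserved regardless of the path taken.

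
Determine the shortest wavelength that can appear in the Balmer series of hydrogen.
364.51 nm

The series limit corresponds to the transition from n = ∞ to n = 2.
This is the highest energy (shortest wavelength) transition in the Balmer series.

E_∞ = 0 eV
E_2 = -13.6057 / 2² = -3.401425 eV

Energy at series limit:
ΔE = E_∞ - E_2 = 0 - (-3.401425) = 3.401425 eV
λ = hc/E = 1239.84 eV·nm / 3.401425 eV = 364.51 nm

This energy equals the ionization energy from the n = 2 state of hydrogen.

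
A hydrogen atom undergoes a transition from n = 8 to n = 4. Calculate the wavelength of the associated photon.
1944.0323 nm

First, find the transition energy using E_n = -13.6057 / n² eV:
E_8 = -13.6057 / 8² = -0.2125890625 eV
E_4 = -13.6057 / 4² = -0.8503562500 eV

Photon energy: |ΔE| = |E_4 - E_8| = 0.6377671875 eV

Convert to wavelength using E = hc/λ with hc = 1239.84 eV·nm:
λ = hc/E = 1239.84 eV·nm / 0.6377671875 eV
λ = 1944.0323 nm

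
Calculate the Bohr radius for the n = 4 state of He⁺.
0.4233 nm (or 4.2334 Å)

The Bohr radius formula is:
r_n = n² a₀ / Z

where a₀ = 0.0529177 nm is the Bohr radius.

For He⁺ (Z = 2) at n = 4:
r_4 = 4² × 0.0529177 nm / 2
r_4 = 16 × 0.0529177 nm / 2
r_4 = 0.84668 nm / 2
r_4 = 0.4233 nm

The electron orbits at approximately 0.4233 nm from the nucleus.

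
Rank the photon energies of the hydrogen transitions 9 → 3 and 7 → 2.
7 → 2

Calculate the energy for each transition:

Transition 9 → 3:
ΔE₁ = |E_3 - E_9| = |-13.6057/3² - (-13.6057/9²)|
ΔE₁ = |-1.51174444444 - (-0.16797160494)| = 1.34377284 eV

Transition 7 → 2:
ΔE₂ = |E_2 - E_7| = |-13.6057/2² - (-13.6057/7²)|
ΔE₂ = |-3.40142500000 - (-0.27766734694)| = 3.12375765 eV

Since 3.12375765 eV > 1.34377284 eV, the transition 7 → 2 emits the more energetic photon.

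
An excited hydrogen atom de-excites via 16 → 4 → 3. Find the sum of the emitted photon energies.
1.45860 eV

The energy levels of hydrogen are E_n = -13.6057 / n² eV.

First transition (16 → 4):
ΔE₁ = |E_4 - E_16|
ΔE₁ = |-0.85035625000 - (-0.05314726563)| = 0.79720898 eV

Second transition (4 → 3):
ΔE₂ = |E_3 - E_4|
ΔE₂ = |-1.51174444444 - (-0.85035625000)| = 0.66138819 eV

Total energy released:
E_total = ΔE₁ + ΔE₂ = 0.79720898 + 0.66138819 = 1.45860 eV

Note: This equals the direct transition 16 → 3: 1.45860 eV ✓
Energy is conserved regardless of the path taken.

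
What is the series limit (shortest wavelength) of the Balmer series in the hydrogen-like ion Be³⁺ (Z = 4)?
22.781628 nm

The series limit corresponds to the transition from n = ∞ to n = 2.
This is the highest energy (shortest wavelength) transition in the Balmer series.

E_∞ = 0 eV
E_2 = -13.6057 × 4² / 2² = -54.42280000 eV

Energy at series limit:
ΔE = E_∞ - E_2 = 0 - (-54.42280000) = 54.42280000 eV
λ = hc/E = 1239.84 eV·nm / 54.42280000 eV = 22.781628 nm

This energy equals the ionization energy from the n = 2 state of Be³⁺.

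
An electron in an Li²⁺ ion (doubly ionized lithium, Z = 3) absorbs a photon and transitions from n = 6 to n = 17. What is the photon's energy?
2.977718 eV

The energy levels of a hydrogen-like atom are E_n = -13.6057 Z² eV / n².

Energy at n = 6: E_6 = -13.6057 × 3² / 6² = -3.401425000 eV
Energy at n = 17: E_17 = -13.6057 × 3² / 17² = -0.423706920 eV

The excitation energy is the difference:
ΔE = E_17 - E_6
ΔE = -0.423706920 - (-3.401425000)
ΔE = 2.977718 eV

Since this is positive, energy must be absorbed (photon absorption).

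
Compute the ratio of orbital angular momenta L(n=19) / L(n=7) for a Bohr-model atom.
2.714286

In the Bohr model, L_n = nℏ, so the ratio is purely the ratio of quantum numbers:

L_19/L_7 = 19ℏ / 7ℏ = 19/7 = 2.714286

The angular momentum scales linearly with n.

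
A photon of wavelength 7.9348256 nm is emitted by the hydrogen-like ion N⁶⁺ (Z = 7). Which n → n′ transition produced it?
n = 8 → n = 2

First, find the photon energy from the wavelength (hc = 1239.84 eV·nm):
E = hc/λ = 1239.84 eV·nm / 7.9348256 nm = 156.25296 eV

The energy levels of N⁶⁺ satisfy E_n = -13.6057 × 7² / n² eV, so an emission n_i → n_f releases
ΔE = 13.6057 × 7² × (1/n_f² − 1/n_i²) eV.

Setting ΔE equal to the photon energy:
1/n_f² − 1/n_i² = 156.25296 / (13.6057 × 7²) = 0.23437500

Since 1/n_i² must be positive, we need 1/n_f² > 0.23437500, i.e. n_f ≤ 2. For each allowed n_f, solve n_i = (1/n_f² − 0.23437500)^(−1/2) and check whether it is a whole number:
  n_f = 1: 1/n_i² = 1.00000000 − 0.23437500 = 0.76562500 → n_i = 1.143  (not an integer) ✗
  n_f = 2: 1/n_i² = 0.25000000 − 0.23437500 = 0.01562500 → n_i = 8.000  → integer, n_i = 8 ✓

Only n_f = 2 gives an integer upper level, n_i = 8.

The transition is from n = 8 to n = 2 (emission).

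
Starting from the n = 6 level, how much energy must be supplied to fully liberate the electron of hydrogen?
0.37794 eV

The ionization energy is the energy needed to remove the electron completely (n → ∞).

For hydrogen, E_n = -13.6057 eV / n².

At n = 6: E_6 = -13.6057 / 6² = -0.37793611 eV
At n = ∞: E_∞ = 0 eV

Ionization energy = E_∞ - E_6 = 0 - (-0.37793611) = 0.37793611 eV
Ionization energy ≈ 0.37794 eV

This is also called the binding energy of the electron in state n = 6.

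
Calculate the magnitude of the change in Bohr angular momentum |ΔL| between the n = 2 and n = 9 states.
7.382e-34 J·s (or 7ℏ)

In the Bohr model, L_n = nℏ where ℏ = 1.05457e-34 J·s.

L_9 = 9ℏ = 9.49113e-34 J·s
L_2 = 2ℏ = 2.10914e-34 J·s

ΔL = L_9 - L_2 = (9 - 2)ℏ = 7ℏ
ΔL = 7 × 1.05457e-34 J·s = 7.382e-34 J·s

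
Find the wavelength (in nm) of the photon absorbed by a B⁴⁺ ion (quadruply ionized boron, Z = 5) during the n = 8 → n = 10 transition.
648.01 nm

First, find the transition energy using E_n = -13.6057 Z² / n² eV:
E_8 = -13.6057 × 5² / 8² = -5.314727 eV
E_10 = -13.6057 × 5² / 10² = -3.401425 eV

Photon energy: |ΔE| = |E_10 - E_8| = 1.913302 eV

Convert to wavelength using E = hc/λ with hc = 1239.84 eV·nm:
λ = hc/E = 1239.84 eV·nm / 1.913302 eV
λ = 648.01 nm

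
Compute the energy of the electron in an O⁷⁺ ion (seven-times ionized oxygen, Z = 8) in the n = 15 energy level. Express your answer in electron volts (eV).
-3.8701 eV

The energy levels of a hydrogen-like atom are given by:
E_n = -13.6057 Z² / n² eV  (with Z = 8 for O⁷⁺)

For n = 15:
E_15 = -13.6057 × 8² / 15²
E_15 = -13.6057 × 64 / 225
E_15 = -3.8701 eV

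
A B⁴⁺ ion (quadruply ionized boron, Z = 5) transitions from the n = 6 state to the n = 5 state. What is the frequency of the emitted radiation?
1.0052e+15 Hz

First, find the transition energy:
E_6 = -13.6057 × 5² / 6² = -9.4484028 eV
E_5 = -13.6057 × 5² / 5² = -13.6057000 eV
|ΔE| = |E_5 - E_6| = 4.1572972 eV

Convert to Joules: E = 4.1572972 eV × (1.602177 × 10⁻¹⁹ J/eV) = 6.660726e-19 J

Using E = hf:
f = E/h = 6.660726e-19 J / (6.62607 × 10⁻³⁴ J·s)
f = 1.0052e+15 Hz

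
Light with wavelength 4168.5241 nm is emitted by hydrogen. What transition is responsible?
n = 13 → n = 6

First, find the photon energy from the wavelength (hc = 1239.84 eV·nm):
E = hc/λ = 1239.84 eV·nm / 4168.5241 nm = 0.29742901 eV

The energy levels of hydrogen satisfy E_n = -13.6057 / n² eV, so an emission n_i → n_f releases
ΔE = 13.6057 × (1/n_f² − 1/n_i²) eV.

Setting ΔE equal to the photon energy:
1/n_f² − 1/n_i² = 0.29742901 / 13.6057 = 0.021860618

Since 1/n_i² must be positive, we need 1/n_f² > 0.021860618, i.e. n_f ≤ 6. For each allowed n_f, solve n_i = (1/n_f² − 0.021860618)^(−1/2) and check whether it is a whole number:
  n_f = 1: 1/n_i² = 1.000000000 − 0.021860618 = 0.978139382 → n_i = 1.011  (not an integer) ✗
  n_f = 2: 1/n_i² = 0.250000000 − 0.021860618 = 0.228139382 → n_i = 2.094  (not an integer) ✗
  n_f = 3: 1/n_i² = 0.111111111 − 0.021860618 = 0.089250493 → n_i = 3.347  (not an integer) ✗
  n_f = 4: 1/n_i² = 0.062500000 − 0.021860618 = 0.040639382 → n_i = 4.961  (not an integer) ✗
  n_f = 5: 1/n_i² = 0.040000000 − 0.021860618 = 0.018139382 → n_i = 7.425  (not an integer) ✗
  n_f = 6: 1/n_i² = 0.027777778 − 0.021860618 = 0.005917160 → n_i = 13.000  → integer, n_i = 13 ✓

Only n_f = 6 gives an integer upper level, n_i = 13.

The transition is from n = 13 to n = 6 (emission).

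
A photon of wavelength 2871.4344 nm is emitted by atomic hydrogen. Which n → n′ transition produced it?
n = 11 → n = 5

First, find the photon energy from the wavelength (hc = 1239.84 eV·nm):
E = hc/λ = 1239.84 eV·nm / 2871.4344 nm = 0.43178420 eV

The energy levels of hydrogen satisfy E_n = -13.6057 / n² eV, so an emission n_i → n_f releases
ΔE = 13.6057 × (1/n_f² − 1/n_i²) eV.

Setting ΔE equal to the photon energy:
1/n_f² − 1/n_i² = 0.43178420 / 13.6057 = 0.031735537

Since 1/n_i² must be positive, we need 1/n_f² > 0.031735537, i.e. n_f ≤ 5. For each allowed n_f, solve n_i = (1/n_f² − 0.031735537)^(−1/2) and check whether it is a whole number:
  n_f = 1: 1/n_i² = 1.000000000 − 0.031735537 = 0.968264463 → n_i = 1.016  (not an integer) ✗
  n_f = 2: 1/n_i² = 0.250000000 − 0.031735537 = 0.218264463 → n_i = 2.140  (not an integer) ✗
  n_f = 3: 1/n_i² = 0.111111111 − 0.031735537 = 0.079375574 → n_i = 3.549  (not an integer) ✗
  n_f = 4: 1/n_i² = 0.062500000 − 0.031735537 = 0.030764463 → n_i = 5.701  (not an integer) ✗
  n_f = 5: 1/n_i² = 0.040000000 − 0.031735537 = 0.008264463 → n_i = 11.000  → integer, n_i = 11 ✓

Only n_f = 5 gives an integer upper level, n_i = 11.

The transition is from n = 11 to n = 5 (emission).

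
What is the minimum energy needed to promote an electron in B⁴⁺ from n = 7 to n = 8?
1.626957 eV

The energy levels of a hydrogen-like atom are E_n = -13.6057 Z² eV / n².

Energy at n = 7: E_7 = -13.6057 × 5² / 7² = -6.941683673 eV
Energy at n = 8: E_8 = -13.6057 × 5² / 8² = -5.314726563 eV

The excitation energy is the difference:
ΔE = E_8 - E_7
ΔE = -5.314726563 - (-6.941683673)
ΔE = 1.626957 eV

Since this is positive, energy must be absorbed (photon absorption).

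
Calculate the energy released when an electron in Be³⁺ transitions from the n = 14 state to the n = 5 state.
7.597 eV

The energy levels are E_n = -13.6057 Z² eV / n².

Energy at n = 14: E_14 = -13.6057 × 4² / 14² = -1.110669 eV
Energy at n = 5: E_5 = -13.6057 × 4² / 5² = -8.707648 eV

For emission (electron falling to lower state), the photon energy is:
E_photon = E_14 - E_5 = |-1.110669 - (-8.707648)|
E_photon = 7.597 eV

This energy is carried away by the emitted photon.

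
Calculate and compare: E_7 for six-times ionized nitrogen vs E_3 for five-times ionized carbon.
C⁵⁺ at n = 3 (E = -54.422800 eV)

Using E_n = -13.6057 Z² / n² eV:

N⁶⁺ (Z = 7) at n = 7:
E = -13.6057 × 7² / 7² = -13.6057 × 49 / 49 = -13.605700000 eV

C⁵⁺ (Z = 6) at n = 3:
E = -13.6057 × 6² / 3² = -13.6057 × 36 / 9 = -54.422800000 eV

Since -54.422800000 eV < -13.605700000 eV,
C⁵⁺ at n = 3 is more tightly bound (requires more energy to ionize).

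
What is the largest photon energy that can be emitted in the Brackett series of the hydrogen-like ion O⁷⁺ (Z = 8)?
54.42 eV

The series limit corresponds to the transition from n = ∞ to n = 4.
This is the highest energy (shortest wavelength) transition in the Brackett series.

E_∞ = 0 eV
E_4 = -13.6057 × 8² / 4² = -54.42 eV

Energy at series limit:
ΔE = E_∞ - E_4 = 0 - (-54.42) = 54.42 eV

This energy equals the ionization energy from the n = 4 state of O⁷⁺.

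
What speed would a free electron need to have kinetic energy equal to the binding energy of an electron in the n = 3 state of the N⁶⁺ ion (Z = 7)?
5.10462e+06 m/s (or 1.702717% of c)

The binding energy at n = 3 for N⁶⁺ is:
E_3 = -13.6057 × 7²/3² = -74.07547778 eV
|E_3| = 74.07547778 eV

Convert to Joules:
KE = 74.07547778 eV × (1.602177 × 10⁻¹⁹ J/eV) = 1.1868203e-17 J

Using KE = ½mv²:
v = √(2·KE/m_e)
v = √(2 × 1.1868203e-17 J / 9.10938 × 10⁻³¹ kg)
v = 5.10462e+06 m/s

This is approximately 1.702717% the speed of light.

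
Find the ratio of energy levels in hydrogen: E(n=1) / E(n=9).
81.0000

Using E_n = -13.6057 Z² / n² eV with Z = 1:

E_1 = -13.6057 / 1² = -13.6057 / 1 = -13.6057000000 eV
E_9 = -13.6057 / 9² = -13.6057 / 81 = -0.1679716049 eV

The ratio is:
E_1/E_9 = (-13.6057000000) / (-0.1679716049)
E_1/E_9 = (-13.6057/1) / (-13.6057/81)
E_1/E_9 = 81/1
E_1/E_9 = 81.0000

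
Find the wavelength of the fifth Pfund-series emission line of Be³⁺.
189.8469 nm

The lines of a series are numbered from the longest wavelength (smallest ΔE) outward; the fifth line is the transition from n = n_f + 5 to n_f.
The Pfund series has all transitions ending at n_f = 5.

For Be³⁺ (Z = 4), the fifth line (ε-line) is the jump from n = 10 to n = 5:
E_10 = -13.6057 × 4² / 10² = -2.17691200 eV
E_5 = -13.6057 × 4² / 5² = -8.70764800 eV
ΔE = E_10 - E_5 = 6.53073600 eV

λ = hc/E = 1239.84 eV·nm / 6.53073600 eV
λ = 189.8469 nm

This is the ε-line of the Pfund series in Be³⁺.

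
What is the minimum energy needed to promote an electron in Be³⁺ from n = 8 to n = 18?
2.730 eV

The energy levels of a hydrogen-like atom are E_n = -13.6057 Z² eV / n².

Energy at n = 8: E_8 = -13.6057 × 4² / 8² = -3.401425 eV
Energy at n = 18: E_18 = -13.6057 × 4² / 18² = -0.671886 eV

The excitation energy is the difference:
ΔE = E_18 - E_8
ΔE = -0.671886 - (-3.401425)
ΔE = 2.730 eV

Since this is positive, energy must be absorbed (photon absorption).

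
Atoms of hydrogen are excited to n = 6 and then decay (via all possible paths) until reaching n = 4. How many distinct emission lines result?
3

The electron can occupy levels n = 4, 5, ..., 6 during de-excitation — that is m = 6 - 4 + 1 = 3 distinct levels.

The number of distinct spectral lines equals the number of ways to choose 2 of these m levels (each pair gives one possible emission transition):

Number of lines = m(m-1)/2 = 3×2/2 = 3

These correspond to all possible transitions between the 3 levels:
6 → 5, 6 → 4, 5 → 4

Each transition produces a photon with a unique energy (and thus wavelength). This count does not depend on Z.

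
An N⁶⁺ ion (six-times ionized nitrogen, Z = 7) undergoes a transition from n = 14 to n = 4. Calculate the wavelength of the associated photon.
32.400538 nm

First, find the transition energy using E_n = -13.6057 Z² / n² eV:
E_14 = -13.6057 × 7² / 14² = -3.40142500 eV
E_4 = -13.6057 × 7² / 4² = -41.66745625 eV

Photon energy: |ΔE| = |E_4 - E_14| = 38.26603125 eV

Convert to wavelength using E = hc/λ with hc = 1239.84 eV·nm:
λ = hc/E = 1239.84 eV·nm / 38.26603125 eV
λ = 32.400538 nm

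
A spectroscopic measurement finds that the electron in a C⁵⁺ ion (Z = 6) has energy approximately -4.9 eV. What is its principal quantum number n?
n = 10

The exact energy levels follow E_n = -13.6057 Z² / n² eV with Z = 6.

The measured value (-4.9 eV) is reported to only 2 significant figures, so we must test candidate n values and see which one matches to that precision.

Candidate energies:
  n = 8:  E = -13.6057 × 6² / 8² = -7.65321 eV
  n = 9:  E = -13.6057 × 6² / 9² = -6.04698 eV
  n = 10:  E = -13.6057 × 6² / 10² = -4.89805 eV  ← matches
  n = 11:  E = -13.6057 × 6² / 11² = -4.04798 eV
  n = 12:  E = -13.6057 × 6² / 12² = -3.40143 eV

Checking against the measurement of -4.9 eV (2 sig figs), only n = 10 agrees:
E_10 = -4.89805 eV, which rounds to -4.9 eV ✓

Therefore n = 10.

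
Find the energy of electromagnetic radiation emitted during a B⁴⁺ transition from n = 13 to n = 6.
7.43573 eV

The energy levels are E_n = -13.6057 Z² eV / n².

Energy at n = 13: E_13 = -13.6057 × 5² / 13² = -2.01267751 eV
Energy at n = 6: E_6 = -13.6057 × 5² / 6² = -9.44840278 eV

For emission (electron falling to lower state), the photon energy is:
E_photon = E_13 - E_6 = |-2.01267751 - (-9.44840278)|
E_photon = 7.43573 eV

This energy is carried away by the emitted photon.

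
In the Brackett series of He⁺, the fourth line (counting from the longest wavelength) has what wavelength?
486.01 nm

The lines of a series are numbered from the longest wavelength (smallest ΔE) outward; the fourth line is the transition from n = n_f + 4 to n_f.
The Brackett series has all transitions ending at n_f = 4.

For He⁺ (Z = 2), the fourth line (δ-line) is the jump from n = 8 to n = 4:
E_8 = -13.6057 × 2² / 8² = -0.850356 eV
E_4 = -13.6057 × 2² / 4² = -3.401425 eV
ΔE = E_8 - E_4 = 2.551069 eV

λ = hc/E = 1239.84 eV·nm / 2.551069 eV
λ = 486.01 nm

This is the δ-line of the Brackett series in He⁺.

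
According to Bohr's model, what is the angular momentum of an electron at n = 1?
1.055e-34 J·s (or 1ℏ)

In the Bohr model, angular momentum is quantized:
L = nℏ

where ℏ = h/(2π) = 1.05457e-34 J·s

For n = 1:
L = 1 × 1.05457e-34 J·s
L = 1.055e-34 J·s

This can also be written as L = 1ℏ.
The angular momentum is an integer multiple of the reduced Planck constant.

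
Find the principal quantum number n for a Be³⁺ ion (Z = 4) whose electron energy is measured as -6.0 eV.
n = 6

The exact energy levels follow E_n = -13.6057 Z² / n² eV with Z = 4.

The measured value (-6.0 eV) is reported to only 2 significant figures, so we must test candidate n values and see which one matches to that precision.

Candidate energies:
  n = 4:  E = -13.6057 × 4² / 4² = -13.60570 eV
  n = 5:  E = -13.6057 × 4² / 5² = -8.70765 eV
  n = 6:  E = -13.6057 × 4² / 6² = -6.04698 eV  ← matches
  n = 7:  E = -13.6057 × 4² / 7² = -4.44268 eV
  n = 8:  E = -13.6057 × 4² / 8² = -3.40143 eV

Checking against the measurement of -6.0 eV (2 sig figs), only n = 6 agrees:
E_6 = -6.04698 eV, which rounds to -6.0 eV ✓

Therefore n = 6.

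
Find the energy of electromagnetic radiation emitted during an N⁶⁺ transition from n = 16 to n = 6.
15.91 eV

The energy levels are E_n = -13.6057 Z² eV / n².

Energy at n = 16: E_16 = -13.6057 × 7² / 16² = -2.60422 eV
Energy at n = 6: E_6 = -13.6057 × 7² / 6² = -18.51887 eV

For emission (electron falling to lower state), the photon energy is:
E_photon = E_16 - E_6 = |-2.60422 - (-18.51887)|
E_photon = 15.91 eV

This energy is carried away by the emitted photon.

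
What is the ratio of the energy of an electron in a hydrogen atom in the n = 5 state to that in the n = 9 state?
3.24000

Using E_n = -13.6057 Z² / n² eV with Z = 1:

E_5 = -13.6057 / 5² = -13.6057 / 25 = -0.54422800000 eV
E_9 = -13.6057 / 9² = -13.6057 / 81 = -0.16797160494 eV

The ratio is:
E_5/E_9 = (-0.54422800000) / (-0.16797160494)
E_5/E_9 = (-13.6057/25) / (-13.6057/81)
E_5/E_9 = 81/25
E_5/E_9 = 3.24000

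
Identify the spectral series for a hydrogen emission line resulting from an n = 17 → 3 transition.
Paschen series

The spectral series in hydrogen are named based on the final (lower) energy level:
- Lyman series: n_final = 1 (ultraviolet)
- Balmer series: n_final = 2 (visible/near-UV)
- Paschen series: n_final = 3 (infrared)
- Brackett series: n_final = 4 (infrared)
- Pfund series: n_final = 5 (far infrared)

Since this transition ends at n = 3, it belongs to the Paschen series.

For reference, this 17 → 3 line has photon energy
ΔE = 13.6057 eV × (1/3² - 1/17²) = 1.464666 eV,
corresponding to wavelength λ = hc/ΔE = 1239.84 eV·nm / 1.464666 eV = 846.50 nm in the infrared region.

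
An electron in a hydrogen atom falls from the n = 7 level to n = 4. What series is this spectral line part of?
Brackett series

The spectral series in hydrogen are named based on the final (lower) energy level:
- Lyman series: n_final = 1 (ultraviolet)
- Balmer series: n_final = 2 (visible/near-UV)
- Paschen series: n_final = 3 (infrared)
- Brackett series: n_final = 4 (infrared)
- Pfund series: n_final = 5 (far infrared)

Since this transition ends at n = 4, it belongs to the Brackett series.

For reference, this 7 → 4 line has photon energy
ΔE = 13.6057 eV × (1/4² - 1/7²) = 0.57268890306 eV,
corresponding to wavelength λ = hc/ΔE = 1239.84 eV·nm / 0.57268890306 eV = 2164.94504 nm in the infrared region.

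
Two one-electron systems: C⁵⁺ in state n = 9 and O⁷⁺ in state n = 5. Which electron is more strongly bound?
O⁷⁺ at n = 5 (E = -34.83059 eV)

Using E_n = -13.6057 Z² / n² eV:

C⁵⁺ (Z = 6) at n = 9:
E = -13.6057 × 6² / 9² = -13.6057 × 36 / 81 = -6.04697778 eV

O⁷⁺ (Z = 8) at n = 5:
E = -13.6057 × 8² / 5² = -13.6057 × 64 / 25 = -34.83059200 eV

Since -34.83059200 eV < -6.04697778 eV,
O⁷⁺ at n = 5 is more tightly bound (requires more energy to ionize).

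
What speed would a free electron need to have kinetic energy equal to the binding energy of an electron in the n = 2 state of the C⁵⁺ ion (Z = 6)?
6.56308e+06 m/s (or 2.1892% of c)

The binding energy at n = 2 for C⁵⁺ is:
E_2 = -13.6057 × 6²/2² = -122.451300 eV
|E_2| = 122.451300 eV

Convert to Joules:
KE = 122.451300 eV × (1.602177 × 10⁻¹⁹ J/eV) = 1.9618866e-17 J

Using KE = ½mv²:
v = √(2·KE/m_e)
v = √(2 × 1.9618866e-17 J / 9.10938 × 10⁻³¹ kg)
v = 6.56308e+06 m/s

This is approximately 2.1892% the speed of light.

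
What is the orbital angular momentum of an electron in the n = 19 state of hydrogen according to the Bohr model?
2.00e-33 J·s (or 19ℏ)

In the Bohr model, angular momentum is quantized:
L = nℏ

where ℏ = h/(2π) = 1.0546e-34 J·s

For n = 19:
L = 19 × 1.0546e-34 J·s
L = 2.00e-33 J·s

This can also be written as L = 19ℏ.
The angular momentum is an integer multiple of the reduced Planck constant.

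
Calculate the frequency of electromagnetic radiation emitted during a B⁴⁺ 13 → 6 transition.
1.7980e+15 Hz

First, find the transition energy:
E_13 = -13.6057 × 5² / 13² = -2.01267751 eV
E_6 = -13.6057 × 5² / 6² = -9.44840278 eV
|ΔE| = |E_6 - E_13| = 7.43572527 eV

Convert to Joules: E = 7.43572527 eV × (1.602177 × 10⁻¹⁹ J/eV) = 1.191335e-18 J

Using E = hf:
f = E/h = 1.191335e-18 J / (6.62607 × 10⁻³⁴ J·s)
f = 1.7980e+15 Hz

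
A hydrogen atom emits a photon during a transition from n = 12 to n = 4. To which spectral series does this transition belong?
Brackett series

The spectral series in hydrogen are named based on the final (lower) energy level:
- Lyman series: n_final = 1 (ultraviolet)
- Balmer series: n_final = 2 (visible/near-UV)
- Paschen series: n_final = 3 (infrared)
- Brackett series: n_final = 4 (infrared)
- Pfund series: n_final = 5 (far infrared)

Since this transition ends at n = 4, it belongs to the Brackett series.

For reference, this 12 → 4 line has photon energy
ΔE = 13.6057 eV × (1/4² - 1/12²) = 0.75587222222 eV,
corresponding to wavelength λ = hc/ΔE = 1239.84 eV·nm / 0.75587222222 eV = 1640.27724 nm in the infrared region.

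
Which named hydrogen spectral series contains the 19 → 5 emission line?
Pfund series

The spectral series in hydrogen are named based on the final (lower) energy level:
- Lyman series: n_final = 1 (ultraviolet)
- Balmer series: n_final = 2 (visible/near-UV)
- Paschen series: n_final = 3 (infrared)
- Brackett series: n_final = 4 (infrared)
- Pfund series: n_final = 5 (far infrared)

Since this transition ends at n = 5, it belongs to the Pfund series.

For reference, this 19 → 5 line has photon energy
ΔE = 13.6057 eV × (1/5² - 1/19²) = 0.506539080 eV,
corresponding to wavelength λ = hc/ΔE = 1239.84 eV·nm / 0.506539080 eV = 2447.669 nm in the far infrared region.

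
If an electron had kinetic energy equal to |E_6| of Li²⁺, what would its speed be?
1.0938e+06 m/s (or 0.36487% of c)

The binding energy at n = 6 for Li²⁺ is:
E_6 = -13.6057 × 3²/6² = -3.4014250 eV
|E_6| = 3.4014250 eV

Convert to Joules:
KE = 3.4014250 eV × (1.602177 × 10⁻¹⁹ J/eV) = 5.449685e-19 J

Using KE = ½mv²:
v = √(2·KE/m_e)
v = √(2 × 5.449685e-19 J / 9.10938 × 10⁻³¹ kg)
v = 1.0938e+06 m/s

This is approximately 0.36487% the speed of light.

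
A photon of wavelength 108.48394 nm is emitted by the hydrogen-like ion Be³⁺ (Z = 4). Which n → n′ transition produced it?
n = 10 → n = 4

First, find the photon energy from the wavelength (hc = 1239.84 eV·nm):
E = hc/λ = 1239.84 eV·nm / 108.48394 nm = 11.428788 eV

The energy levels of Be³⁺ satisfy E_n = -13.6057 × 4² / n² eV, so an emission n_i → n_f releases
ΔE = 13.6057 × 4² × (1/n_f² − 1/n_i²) eV.

Setting ΔE equal to the photon energy:
1/n_f² − 1/n_i² = 11.428788 / (13.6057 × 4²) = 0.052500000

Since 1/n_i² must be positive, we need 1/n_f² > 0.052500000, i.e. n_f ≤ 4. For each allowed n_f, solve n_i = (1/n_f² − 0.052500000)^(−1/2) and check whether it is a whole number:
  n_f = 1: 1/n_i² = 1.000000000 − 0.052500000 = 0.947500000 → n_i = 1.027  (not an integer) ✗
  n_f = 2: 1/n_i² = 0.250000000 − 0.052500000 = 0.197500000 → n_i = 2.250  (not an integer) ✗
  n_f = 3: 1/n_i² = 0.111111111 − 0.052500000 = 0.058611111 → n_i = 4.131  (not an integer) ✗
  n_f = 4: 1/n_i² = 0.062500000 − 0.052500000 = 0.010000000 → n_i = 10.000  → integer, n_i = 10 ✓

Only n_f = 4 gives an integer upper level, n_i = 10.

The transition is from n = 10 to n = 4 (emission).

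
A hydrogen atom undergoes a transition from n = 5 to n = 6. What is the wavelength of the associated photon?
7455.806 nm

First, find the transition energy using E_n = -13.6057 / n² eV:
E_5 = -13.6057 / 5² = -0.544228000 eV
E_6 = -13.6057 / 6² = -0.377936111 eV

Photon energy: |ΔE| = |E_6 - E_5| = 0.166291889 eV

Convert to wavelength using E = hc/λ with hc = 1239.84 eV·nm:
λ = hc/E = 1239.84 eV·nm / 0.166291889 eV
λ = 7455.806 nm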